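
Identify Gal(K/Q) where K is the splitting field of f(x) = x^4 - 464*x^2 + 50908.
Gal(K/Q) = V_4 (Klein four-group, Z/2Z × Z/2Z)

f factors as (x^2 - 286)(x^2 - 178), so the splitting field is K = Q(sqrt(286), sqrt(178)). The elements 286, 178, 50908 are all non-squares in Q, so sqrt(286) and sqrt(178) generate independent quadratic extensions. Thus [K:Q] = 4 and Gal(K/Q) is generated by the two order-2 automorphisms sqrt(286) ↦ -sqrt(286) and sqrt(178) ↦ -sqrt(178), giving V_4.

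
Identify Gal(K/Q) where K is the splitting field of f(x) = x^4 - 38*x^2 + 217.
Gal(K/Q) = V_4 (Klein four-group, Z/2Z × Z/2Z)

f factors as (x^2 - 7)(x^2 - 31), so the splitting field is K = Q(sqrt(7), sqrt(31)). The elements 7, 31, 217 are all non-squares in Q, so sqrt(7) and sqrt(31) generate independent quadratic extensions. Thus [K:Q] = 4 and Gal(K/Q) is generated by the two order-2 automorphisms sqrt(7) ↦ -sqrt(7) and sqrt(31) ↦ -sqrt(31), giving V_4.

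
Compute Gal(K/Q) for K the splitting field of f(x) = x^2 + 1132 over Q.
Gal(K/Q) = Z/2Z (cyclic of order 2)

x^2 + 1132 is irreducible over Q since -1132 is not a rational square. The splitting field Q(sqrt(-1132)) has degree 2 over Q, and its unique nontrivial automorphism is sqrt(-1132) ↦ -sqrt(-1132). Hence Gal(Q(sqrt(-1132))/Q) = Z/2Z.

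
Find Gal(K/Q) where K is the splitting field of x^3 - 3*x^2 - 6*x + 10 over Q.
Gal(K/Q) = S_3 (symmetric group of order 6)

Compute the discriminant of x^3 + (-3)*x^2 + (-6)*x + (10): Δ = 2808. Since Δ is not a rational square, the Galois group is not contained in A_3; it must be the full S_3 (irreducibility of the cubic rules out anything smaller).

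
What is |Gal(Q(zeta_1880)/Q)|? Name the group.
|Gal(Q(zeta_1880)/Q)| = phi(1880) = 736; group ≅ (Z/1880Z)^* ≅ Z/2Z × Z/2Z × Z/4Z × Z/46Z

The n-th cyclotomic polynomial Φ_1880(x) is the minimal polynomial of zeta_1880 over Q and has degree phi(1880) = 736. So Q(zeta_1880) is a degree-736 Galois extension with Galois group (Z/1880Z)^*. By CRT, (Z/1880Z)^* ≅ (Z/8Z)^* × (Z/5Z)^* × (Z/47Z)^*. Each prime-power unit group is (Z/8Z)^* ≅ Z/2Z × Z/2Z; (Z/5Z)^* ≅ Z/4Z; (Z/47Z)^* ≅ Z/46Z. Hence Gal(Q(zeta_1880)/Q) ≅ Z/2Z × Z/2Z × Z/4Z × Z/46Z.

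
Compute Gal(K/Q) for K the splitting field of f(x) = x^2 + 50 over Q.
Gal(K/Q) = Z/2Z (cyclic of order 2)

x^2 + 50 is irreducible over Q since -50 is not a rational square. The splitting field Q(sqrt(-50)) has degree 2 over Q, and its unique nontrivial automorphism is sqrt(-50) ↦ -sqrt(-50). Hence Gal(Q(sqrt(-50))/Q) = Z/2Z.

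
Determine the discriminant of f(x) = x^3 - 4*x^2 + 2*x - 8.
Δ = -2592

For x^3 + a x^2 + b x + c the discriminant is Δ = 18 a b c - 4 a^3 c + a^2 b^2 - 4 b^3 - 27 c^2.
Plug a = -4, b = 2, c = -8:
  18*(-4)*(2)*(-8) - 4*(-4)^3*(-8) + (-4)^2*(2)^2 - 4*(2)^3 - 27*(-8)^2
  = 1152 + (-2048) + 64 + (-32) + (-1728)
  = -2592.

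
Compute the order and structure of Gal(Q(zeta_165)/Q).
|Gal(Q(zeta_165)/Q)| = phi(165) = 80; group ≅ (Z/165Z)^* ≅ Z/2Z × Z/4Z × Z/10Z

The n-th cyclotomic polynomial Φ_165(x) is the minimal polynomial of zeta_165 over Q and has degree phi(165) = 80. So Q(zeta_165) is a degree-80 Galois extension with Galois group (Z/165Z)^*. By CRT, (Z/165Z)^* ≅ (Z/3Z)^* × (Z/5Z)^* × (Z/11Z)^*. Each prime-power unit group is (Z/3Z)^* ≅ Z/2Z; (Z/5Z)^* ≅ Z/4Z; (Z/11Z)^* ≅ Z/10Z. Hence Gal(Q(zeta_165)/Q) ≅ Z/2Z × Z/4Z × Z/10Z.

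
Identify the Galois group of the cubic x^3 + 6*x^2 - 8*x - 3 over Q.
Gal(K/Q) = S_3 (symmetric group of order 6)

Compute the discriminant of x^3 + (6)*x^2 + (-8)*x + (-3): Δ = 9293. Since Δ is not a rational square, the Galois group is not contained in A_3; it must be the full S_3 (irreducibility of the cubic rules out anything smaller).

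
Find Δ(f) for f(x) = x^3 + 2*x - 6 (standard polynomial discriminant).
Δ = -1004

For x^3 + a x^2 + b x + c the discriminant is Δ = 18 a b c - 4 a^3 c + a^2 b^2 - 4 b^3 - 27 c^2.
Plug a = 0, b = 2, c = -6:
  18*(0)*(2)*(-6) - 4*(0)^3*(-6) + (0)^2*(2)^2 - 4*(2)^3 - 27*(-6)^2
  = 0 + (0) + 0 + (-32) + (-972)
  = -1004.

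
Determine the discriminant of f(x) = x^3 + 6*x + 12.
Δ = -4752

For a depressed cubic x^3 + p x + q the discriminant is Δ = -4 p^3 - 27 q^2 = -4*(6)^3 - 27*(12)^2 = -864 - 3888 = -4752.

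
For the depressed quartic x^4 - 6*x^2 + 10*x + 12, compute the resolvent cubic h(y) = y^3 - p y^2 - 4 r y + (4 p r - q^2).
h(y) = y^3 + 6*y^2 - 48*y - 388

Identify coefficients: p = -6, q = 10, r = 12.
Plug into h(y) = y^3 - p y^2 - 4 r y + (4 p r - q^2):
  h(y) = y^3 - (-6) y^2 - 4*(12) y + (4*(-6)*(12) - (10)^2)
       = y^3 + (6) y^2 + (-48) y + (-388).
Simplifying: h(y) = y^3 + 6*y^2 - 48*y - 388.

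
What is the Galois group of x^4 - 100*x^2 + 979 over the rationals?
Gal(K/Q) = V_4 (Klein four-group, Z/2Z × Z/2Z)

f factors as (x^2 - 89)(x^2 - 11), so the splitting field is K = Q(sqrt(89), sqrt(11)). The elements 89, 11, 979 are all non-squares in Q, so sqrt(89) and sqrt(11) generate independent quadratic extensions. Thus [K:Q] = 4 and Gal(K/Q) is generated by the two order-2 automorphisms sqrt(89) ↦ -sqrt(89) and sqrt(11) ↦ -sqrt(11), giving V_4.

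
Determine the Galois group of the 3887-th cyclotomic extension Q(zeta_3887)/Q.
|Gal(Q(zeta_3887)/Q)| = phi(3887) = 3432; group ≅ (Z/3887Z)^* ≅ Z/22Z × Z/156Z

The n-th cyclotomic polynomial Φ_3887(x) is the minimal polynomial of zeta_3887 over Q and has degree phi(3887) = 3432. So Q(zeta_3887) is a degree-3432 Galois extension with Galois group (Z/3887Z)^*. By CRT, (Z/3887Z)^* ≅ (Z/169Z)^* × (Z/23Z)^*. Each prime-power unit group is (Z/169Z)^* ≅ Z/156Z; (Z/23Z)^* ≅ Z/22Z. Hence Gal(Q(zeta_3887)/Q) ≅ Z/22Z × Z/156Z.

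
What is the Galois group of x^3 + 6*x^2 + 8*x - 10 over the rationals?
Gal(K/Q) = S_3 (symmetric group of order 6)

Compute the discriminant of x^3 + (6)*x^2 + (8)*x + (-10): Δ = -2444. Since Δ is not a rational square, the Galois group is not contained in A_3; it must be the full S_3 (irreducibility of the cubic rules out anything smaller).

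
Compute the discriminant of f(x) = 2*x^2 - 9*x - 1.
Δ = 89

For a quadratic a x^2 + b x + c the discriminant is Δ = b^2 - 4ac = (-9)^2 - 4*(2)*(-1) = 81 - (-8) = 89.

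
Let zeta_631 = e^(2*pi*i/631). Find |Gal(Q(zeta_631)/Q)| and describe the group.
|Gal(Q(zeta_631)/Q)| = phi(631) = 630; group ≅ (Z/631Z)^* ≅ Z/630Z

The n-th cyclotomic polynomial Φ_631(x) is the minimal polynomial of zeta_631 over Q and has degree phi(631) = 630. So Q(zeta_631) is a degree-630 Galois extension with Galois group (Z/631Z)^*. (Z/631Z)^* is cyclic since 631 is an odd prime power (or 4). Hence Gal(Q(zeta_631)/Q) ≅ Z/630Z.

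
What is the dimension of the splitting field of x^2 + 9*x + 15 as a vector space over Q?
[K:Q] = 2

The discriminant of x^2 + (9)*x + (15) is b^2 - 4c = 81 - (60) = 21. Since 21 is not a perfect square in Q, the polynomial is irreducible over Q. Its two roots generate a degree-2 extension, so [K:Q] = 2.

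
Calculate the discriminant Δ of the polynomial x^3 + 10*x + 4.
Δ = -4432

For a depressed cubic x^3 + p x + q the discriminant is Δ = -4 p^3 - 27 q^2 = -4*(10)^3 - 27*(4)^2 = -4000 - 432 = -4432.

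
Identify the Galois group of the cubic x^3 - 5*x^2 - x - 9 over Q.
Gal(K/Q) = S_3 (symmetric group of order 6)

Compute the discriminant of x^3 + (-5)*x^2 + (-1)*x + (-9): Δ = -7468. Since Δ is not a rational square, the Galois group is not contained in A_3; it must be the full S_3 (irreducibility of the cubic rules out anything smaller).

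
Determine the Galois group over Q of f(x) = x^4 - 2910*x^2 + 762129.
Gal(K/Q) = Z/2Z (cyclic of order 2)

f factors as (x^2 - 291)(x^2 - 2619), so the splitting field is K = Q(sqrt(291), sqrt(2619)). The squarefree part of 291 is 291 and the squarefree part of 2619 is also 291, so sqrt(291) and sqrt(2619) are both rational multiples of sqrt(291). Hence Q(sqrt(291)) = Q(sqrt(2619)) = Q(sqrt(291)), and the splitting field collapses to a single degree-2 extension with Galois group Z/2Z.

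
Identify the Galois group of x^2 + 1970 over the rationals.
Gal(K/Q) = Z/2Z (cyclic of order 2)

x^2 + 1970 is irreducible over Q since -1970 is not a rational square. The splitting field Q(sqrt(-1970)) has degree 2 over Q, and its unique nontrivial automorphism is sqrt(-1970) ↦ -sqrt(-1970). Hence Gal(Q(sqrt(-1970))/Q) = Z/2Z.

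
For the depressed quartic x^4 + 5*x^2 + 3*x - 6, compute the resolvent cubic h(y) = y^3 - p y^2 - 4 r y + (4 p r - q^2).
h(y) = y^3 - 5*y^2 + 24*y - 129

Identify coefficients: p = 5, q = 3, r = -6.
Plug into h(y) = y^3 - p y^2 - 4 r y + (4 p r - q^2):
  h(y) = y^3 - (5) y^2 - 4*(-6) y + (4*(5)*(-6) - (3)^2)
       = y^3 + (-5) y^2 + (24) y + (-129).
Simplifying: h(y) = y^3 - 5*y^2 + 24*y - 129.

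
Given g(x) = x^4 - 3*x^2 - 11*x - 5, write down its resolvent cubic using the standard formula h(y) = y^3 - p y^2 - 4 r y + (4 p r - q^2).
h(y) = y^3 + 3*y^2 + 20*y - 61

Identify coefficients: p = -3, q = -11, r = -5.
Plug into h(y) = y^3 - p y^2 - 4 r y + (4 p r - q^2):
  h(y) = y^3 - (-3) y^2 - 4*(-5) y + (4*(-3)*(-5) - (-11)^2)
       = y^3 + (3) y^2 + (20) y + (-61).
Simplifying: h(y) = y^3 + 3*y^2 + 20*y - 61.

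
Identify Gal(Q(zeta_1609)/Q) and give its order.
|Gal(Q(zeta_1609)/Q)| = phi(1609) = 1608; group ≅ (Z/1609Z)^* ≅ Z/1608Z

The n-th cyclotomic polynomial Φ_1609(x) is the minimal polynomial of zeta_1609 over Q and has degree phi(1609) = 1608. So Q(zeta_1609) is a degree-1608 Galois extension with Galois group (Z/1609Z)^*. (Z/1609Z)^* is cyclic since 1609 is an odd prime power (or 4). Hence Gal(Q(zeta_1609)/Q) ≅ Z/1608Z.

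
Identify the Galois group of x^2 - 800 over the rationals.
Gal(K/Q) = Z/2Z (cyclic of order 2)

x^2 - 800 is irreducible over Q since 800 is not a rational square. The splitting field Q(sqrt(800)) has degree 2 over Q, and its unique nontrivial automorphism is sqrt(800) ↦ -sqrt(800). Hence Gal(Q(sqrt(800))/Q) = Z/2Z.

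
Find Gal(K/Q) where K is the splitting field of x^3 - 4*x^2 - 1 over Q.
Gal(K/Q) = S_3 (symmetric group of order 6)

Compute the discriminant of x^3 + (-4)*x^2 + (0)*x + (-1): Δ = -283. Since Δ is not a rational square, the Galois group is not contained in A_3; it must be the full S_3 (irreducibility of the cubic rules out anything smaller).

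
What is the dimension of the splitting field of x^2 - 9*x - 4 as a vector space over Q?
[K:Q] = 2

The discriminant of x^2 + (-9)*x + (-4) is b^2 - 4c = 81 - (-16) = 97. Since 97 is not a perfect square in Q, the polynomial is irreducible over Q. Its two roots generate a degree-2 extension, so [K:Q] = 2.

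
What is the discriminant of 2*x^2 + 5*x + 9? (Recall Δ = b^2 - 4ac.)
Δ = -47

For a quadratic a x^2 + b x + c the discriminant is Δ = b^2 - 4ac = (5)^2 - 4*(2)*(9) = 25 - (72) = -47.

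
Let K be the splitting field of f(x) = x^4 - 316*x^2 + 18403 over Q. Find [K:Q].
[K:Q] = 4

f factors as (x^2 - 77)(x^2 - 239); the splitting field is K = Q(sqrt(77), sqrt(239)). Since 77, 239, and 18403 are all non-squares in Q, the three subfields Q(sqrt(77)), Q(sqrt(239)), Q(sqrt(18403)) are distinct degree-2 extensions, so [K:Q] = 4 (Klein four Galois group).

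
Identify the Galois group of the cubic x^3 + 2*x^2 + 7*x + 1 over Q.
Gal(K/Q) = S_3 (symmetric group of order 6)

Compute the discriminant of x^3 + (2)*x^2 + (7)*x + (1): Δ = -983. Since Δ is not a rational square, the Galois group is not contained in A_3; it must be the full S_3 (irreducibility of the cubic rules out anything smaller).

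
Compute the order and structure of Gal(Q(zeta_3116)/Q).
|Gal(Q(zeta_3116)/Q)| = phi(3116) = 1440; group ≅ (Z/3116Z)^* ≅ Z/2Z × Z/18Z × Z/40Z

The n-th cyclotomic polynomial Φ_3116(x) is the minimal polynomial of zeta_3116 over Q and has degree phi(3116) = 1440. So Q(zeta_3116) is a degree-1440 Galois extension with Galois group (Z/3116Z)^*. By CRT, (Z/3116Z)^* ≅ (Z/4Z)^* × (Z/19Z)^* × (Z/41Z)^*. Each prime-power unit group is (Z/4Z)^* ≅ Z/2Z; (Z/19Z)^* ≅ Z/18Z; (Z/41Z)^* ≅ Z/40Z. Hence Gal(Q(zeta_3116)/Q) ≅ Z/2Z × Z/18Z × Z/40Z.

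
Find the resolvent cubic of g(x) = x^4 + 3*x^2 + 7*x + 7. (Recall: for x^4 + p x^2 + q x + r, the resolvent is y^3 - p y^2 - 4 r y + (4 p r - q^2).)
h(y) = y^3 - 3*y^2 - 28*y + 35

Identify coefficients: p = 3, q = 7, r = 7.
Plug into h(y) = y^3 - p y^2 - 4 r y + (4 p r - q^2):
  h(y) = y^3 - (3) y^2 - 4*(7) y + (4*(3)*(7) - (7)^2)
       = y^3 + (-3) y^2 + (-28) y + (35).
Simplifying: h(y) = y^3 - 3*y^2 - 28*y + 35.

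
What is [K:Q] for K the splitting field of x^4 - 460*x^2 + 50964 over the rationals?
[K:Q] = 4

f factors as (x^2 - 186)(x^2 - 274); the splitting field is K = Q(sqrt(186), sqrt(274)). Since 186, 274, and 50964 are all non-squares in Q, the three subfields Q(sqrt(186)), Q(sqrt(274)), Q(sqrt(50964)) are distinct degree-2 extensions, so [K:Q] = 4 (Klein four Galois group).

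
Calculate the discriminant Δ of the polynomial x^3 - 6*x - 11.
Δ = -2403

For a depressed cubic x^3 + p x + q the discriminant is Δ = -4 p^3 - 27 q^2 = -4*(-6)^3 - 27*(-11)^2 = 864 - 3267 = -2403.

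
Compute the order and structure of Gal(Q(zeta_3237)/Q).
|Gal(Q(zeta_3237)/Q)| = phi(3237) = 1968; group ≅ (Z/3237Z)^* ≅ Z/2Z × Z/12Z × Z/82Z

The n-th cyclotomic polynomial Φ_3237(x) is the minimal polynomial of zeta_3237 over Q and has degree phi(3237) = 1968. So Q(zeta_3237) is a degree-1968 Galois extension with Galois group (Z/3237Z)^*. By CRT, (Z/3237Z)^* ≅ (Z/3Z)^* × (Z/13Z)^* × (Z/83Z)^*. Each prime-power unit group is (Z/3Z)^* ≅ Z/2Z; (Z/13Z)^* ≅ Z/12Z; (Z/83Z)^* ≅ Z/82Z. Hence Gal(Q(zeta_3237)/Q) ≅ Z/2Z × Z/12Z × Z/82Z.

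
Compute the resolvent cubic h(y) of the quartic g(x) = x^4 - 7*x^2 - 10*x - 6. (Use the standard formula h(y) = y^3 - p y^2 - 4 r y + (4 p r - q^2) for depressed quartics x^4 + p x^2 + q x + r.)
h(y) = y^3 + 7*y^2 + 24*y + 68

Identify coefficients: p = -7, q = -10, r = -6.
Plug into h(y) = y^3 - p y^2 - 4 r y + (4 p r - q^2):
  h(y) = y^3 - (-7) y^2 - 4*(-6) y + (4*(-7)*(-6) - (-10)^2)
       = y^3 + (7) y^2 + (24) y + (68).
Simplifying: h(y) = y^3 + 7*y^2 + 24*y + 68.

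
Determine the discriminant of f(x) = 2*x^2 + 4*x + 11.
Δ = -72

For a quadratic a x^2 + b x + c the discriminant is Δ = b^2 - 4ac = (4)^2 - 4*(2)*(11) = 16 - (88) = -72.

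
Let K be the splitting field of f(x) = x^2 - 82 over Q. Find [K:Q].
[K:Q] = 2

The polynomial x^2 - 82 is irreducible over Q since 82 is not a perfect square. Its splitting field is Q(sqrt(82)), which has degree 2 over Q.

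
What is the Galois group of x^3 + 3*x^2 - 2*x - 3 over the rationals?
Gal(K/Q) = S_3 (symmetric group of order 6)

Compute the discriminant of x^3 + (3)*x^2 + (-2)*x + (-3): Δ = 473. Since Δ is not a rational square, the Galois group is not contained in A_3; it must be the full S_3 (irreducibility of the cubic rules out anything smaller).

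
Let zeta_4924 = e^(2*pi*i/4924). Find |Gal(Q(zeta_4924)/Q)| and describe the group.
|Gal(Q(zeta_4924)/Q)| = phi(4924) = 2460; group ≅ (Z/4924Z)^* ≅ Z/2Z × Z/1230Z

The n-th cyclotomic polynomial Φ_4924(x) is the minimal polynomial of zeta_4924 over Q and has degree phi(4924) = 2460. So Q(zeta_4924) is a degree-2460 Galois extension with Galois group (Z/4924Z)^*. By CRT, (Z/4924Z)^* ≅ (Z/4Z)^* × (Z/1231Z)^*. Each prime-power unit group is (Z/4Z)^* ≅ Z/2Z; (Z/1231Z)^* ≅ Z/1230Z. Hence Gal(Q(zeta_4924)/Q) ≅ Z/2Z × Z/1230Z.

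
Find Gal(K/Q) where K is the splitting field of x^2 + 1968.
Gal(K/Q) = Z/2Z (cyclic of order 2)

x^2 + 1968 is irreducible over Q since -1968 is not a rational square. The splitting field Q(sqrt(-1968)) has degree 2 over Q, and its unique nontrivial automorphism is sqrt(-1968) ↦ -sqrt(-1968). Hence Gal(Q(sqrt(-1968))/Q) = Z/2Z.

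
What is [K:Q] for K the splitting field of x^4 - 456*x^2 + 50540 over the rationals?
[K:Q] = 4

f factors as (x^2 - 190)(x^2 - 266); the splitting field is K = Q(sqrt(190), sqrt(266)). Since 190, 266, and 50540 are all non-squares in Q, the three subfields Q(sqrt(190)), Q(sqrt(266)), Q(sqrt(50540)) are distinct degree-2 extensions, so [K:Q] = 4 (Klein four Galois group).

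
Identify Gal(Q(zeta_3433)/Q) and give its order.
|Gal(Q(zeta_3433)/Q)| = phi(3433) = 3432; group ≅ (Z/3433Z)^* ≅ Z/3432Z

The n-th cyclotomic polynomial Φ_3433(x) is the minimal polynomial of zeta_3433 over Q and has degree phi(3433) = 3432. So Q(zeta_3433) is a degree-3432 Galois extension with Galois group (Z/3433Z)^*. (Z/3433Z)^* is cyclic since 3433 is an odd prime power (or 4). Hence Gal(Q(zeta_3433)/Q) ≅ Z/3432Z.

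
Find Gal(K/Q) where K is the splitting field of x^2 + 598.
Gal(K/Q) = Z/2Z (cyclic of order 2)

x^2 + 598 is irreducible over Q since -598 is not a rational square. The splitting field Q(sqrt(-598)) has degree 2 over Q, and its unique nontrivial automorphism is sqrt(-598) ↦ -sqrt(-598). Hence Gal(Q(sqrt(-598))/Q) = Z/2Z.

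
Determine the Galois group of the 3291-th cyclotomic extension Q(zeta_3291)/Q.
|Gal(Q(zeta_3291)/Q)| = phi(3291) = 2192; group ≅ (Z/3291Z)^* ≅ Z/2Z × Z/1096Z

The n-th cyclotomic polynomial Φ_3291(x) is the minimal polynomial of zeta_3291 over Q and has degree phi(3291) = 2192. So Q(zeta_3291) is a degree-2192 Galois extension with Galois group (Z/3291Z)^*. By CRT, (Z/3291Z)^* ≅ (Z/3Z)^* × (Z/1097Z)^*. Each prime-power unit group is (Z/3Z)^* ≅ Z/2Z; (Z/1097Z)^* ≅ Z/1096Z. Hence Gal(Q(zeta_3291)/Q) ≅ Z/2Z × Z/1096Z.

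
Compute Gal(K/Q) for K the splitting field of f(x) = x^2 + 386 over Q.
Gal(K/Q) = Z/2Z (cyclic of order 2)

x^2 + 386 is irreducible over Q since -386 is not a rational square. The splitting field Q(sqrt(-386)) has degree 2 over Q, and its unique nontrivial automorphism is sqrt(-386) ↦ -sqrt(-386). Hence Gal(Q(sqrt(-386))/Q) = Z/2Z.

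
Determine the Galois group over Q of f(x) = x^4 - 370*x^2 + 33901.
Gal(K/Q) = V_4 (Klein four-group, Z/2Z × Z/2Z)

f factors as (x^2 - 203)(x^2 - 167), so the splitting field is K = Q(sqrt(203), sqrt(167)). The elements 203, 167, 33901 are all non-squares in Q, so sqrt(203) and sqrt(167) generate independent quadratic extensions. Thus [K:Q] = 4 and Gal(K/Q) is generated by the two order-2 automorphisms sqrt(203) ↦ -sqrt(203) and sqrt(167) ↦ -sqrt(167), giving V_4.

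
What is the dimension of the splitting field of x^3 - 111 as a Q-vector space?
[K:Q] = 6

x^3 - 111 has one real root r = 111^(1/3) and two complex roots r*zeta_3, r*zeta_3^2 where zeta_3 = e^(2*pi*i/3). The splitting field is Q(r, zeta_3). [Q(r):Q] = 3 and [Q(zeta_3):Q] = 2 with gcd = 1, so [Q(r, zeta_3):Q] = 3 * 2 = 6.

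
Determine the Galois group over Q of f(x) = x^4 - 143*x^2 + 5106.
Gal(K/Q) = V_4 (Klein four-group, Z/2Z × Z/2Z)

f factors as (x^2 - 69)(x^2 - 74), so the splitting field is K = Q(sqrt(69), sqrt(74)). The elements 69, 74, 5106 are all non-squares in Q, so sqrt(69) and sqrt(74) generate independent quadratic extensions. Thus [K:Q] = 4 and Gal(K/Q) is generated by the two order-2 automorphisms sqrt(69) ↦ -sqrt(69) and sqrt(74) ↦ -sqrt(74), giving V_4.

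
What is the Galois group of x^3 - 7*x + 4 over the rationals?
Gal(K/Q) = S_3 (symmetric group of order 6)

Compute the discriminant of x^3 + (0)*x^2 + (-7)*x + (4): Δ = 940. Since Δ is not a rational square, the Galois group is not contained in A_3; it must be the full S_3 (irreducibility of the cubic rules out anything smaller).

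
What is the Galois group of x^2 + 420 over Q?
Gal(K/Q) = Z/2Z (cyclic of order 2)

x^2 + 420 is irreducible over Q since -420 is not a rational square. The splitting field Q(sqrt(-420)) has degree 2 over Q, and its unique nontrivial automorphism is sqrt(-420) ↦ -sqrt(-420). Hence Gal(Q(sqrt(-420))/Q) = Z/2Z.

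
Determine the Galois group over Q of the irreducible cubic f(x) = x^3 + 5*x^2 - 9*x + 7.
Gal(K/Q) = S_3 (symmetric group of order 6)

Compute the discriminant of x^3 + (5)*x^2 + (-9)*x + (7): Δ = -5552. Since Δ is not a rational square, the Galois group is not contained in A_3; it must be the full S_3 (irreducibility of the cubic rules out anything smaller).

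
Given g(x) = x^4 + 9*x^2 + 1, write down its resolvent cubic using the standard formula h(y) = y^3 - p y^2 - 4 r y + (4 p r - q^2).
h(y) = y^3 - 9*y^2 - 4*y + 36

Identify coefficients: p = 9, q = 0, r = 1.
Plug into h(y) = y^3 - p y^2 - 4 r y + (4 p r - q^2):
  h(y) = y^3 - (9) y^2 - 4*(1) y + (4*(9)*(1) - (0)^2)
       = y^3 + (-9) y^2 + (-4) y + (36).
Simplifying: h(y) = y^3 - 9*y^2 - 4*y + 36.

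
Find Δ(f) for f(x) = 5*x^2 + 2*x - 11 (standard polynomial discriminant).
Δ = 224

For a quadratic a x^2 + b x + c the discriminant is Δ = b^2 - 4ac = (2)^2 - 4*(5)*(-11) = 4 - (-220) = 224.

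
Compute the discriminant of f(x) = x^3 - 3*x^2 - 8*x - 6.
Δ = -1588

For x^3 + a x^2 + b x + c the discriminant is Δ = 18 a b c - 4 a^3 c + a^2 b^2 - 4 b^3 - 27 c^2.
Plug a = -3, b = -8, c = -6:
  18*(-3)*(-8)*(-6) - 4*(-3)^3*(-6) + (-3)^2*(-8)^2 - 4*(-8)^3 - 27*(-6)^2
  = -2592 + (-648) + 576 + (2048) + (-972)
  = -1588.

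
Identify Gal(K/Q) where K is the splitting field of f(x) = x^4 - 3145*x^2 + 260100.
Gal(K/Q) = Z/2Z (cyclic of order 2)

f factors as (x^2 - 3060)(x^2 - 85), so the splitting field is K = Q(sqrt(3060), sqrt(85)). The squarefree part of 3060 is 85 and the squarefree part of 85 is also 85, so sqrt(3060) and sqrt(85) are both rational multiples of sqrt(85). Hence Q(sqrt(3060)) = Q(sqrt(85)) = Q(sqrt(85)), and the splitting field collapses to a single degree-2 extension with Galois group Z/2Z.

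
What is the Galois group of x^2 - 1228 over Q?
Gal(K/Q) = Z/2Z (cyclic of order 2)

x^2 - 1228 is irreducible over Q since 1228 is not a rational square. The splitting field Q(sqrt(1228)) has degree 2 over Q, and its unique nontrivial automorphism is sqrt(1228) ↦ -sqrt(1228). Hence Gal(Q(sqrt(1228))/Q) = Z/2Z.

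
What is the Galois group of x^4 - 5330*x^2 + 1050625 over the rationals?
Gal(K/Q) = Z/2Z (cyclic of order 2)

f factors as (x^2 - 205)(x^2 - 5125), so the splitting field is K = Q(sqrt(205), sqrt(5125)). The squarefree part of 205 is 205 and the squarefree part of 5125 is also 205, so sqrt(205) and sqrt(5125) are both rational multiples of sqrt(205). Hence Q(sqrt(205)) = Q(sqrt(5125)) = Q(sqrt(205)), and the splitting field collapses to a single degree-2 extension with Galois group Z/2Z.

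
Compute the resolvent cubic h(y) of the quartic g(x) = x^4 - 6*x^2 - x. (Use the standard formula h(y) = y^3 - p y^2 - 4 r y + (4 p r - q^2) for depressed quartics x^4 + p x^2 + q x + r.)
h(y) = y^3 + 6*y^2 - 1

Identify coefficients: p = -6, q = -1, r = 0.
Plug into h(y) = y^3 - p y^2 - 4 r y + (4 p r - q^2):
  h(y) = y^3 - (-6) y^2 - 4*(0) y + (4*(-6)*(0) - (-1)^2)
       = y^3 + (6) y^2 + (0) y + (-1).
Simplifying: h(y) = y^3 + 6*y^2 - 1.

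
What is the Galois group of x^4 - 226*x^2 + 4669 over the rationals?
Gal(K/Q) = V_4 (Klein four-group, Z/2Z × Z/2Z)

f factors as (x^2 - 203)(x^2 - 23), so the splitting field is K = Q(sqrt(203), sqrt(23)). The elements 203, 23, 4669 are all non-squares in Q, so sqrt(203) and sqrt(23) generate independent quadratic extensions. Thus [K:Q] = 4 and Gal(K/Q) is generated by the two order-2 automorphisms sqrt(203) ↦ -sqrt(203) and sqrt(23) ↦ -sqrt(23), giving V_4.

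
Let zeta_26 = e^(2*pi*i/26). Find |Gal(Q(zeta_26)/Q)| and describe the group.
|Gal(Q(zeta_26)/Q)| = phi(26) = 12; group ≅ (Z/26Z)^* ≅ Z/12Z

The n-th cyclotomic polynomial Φ_26(x) is the minimal polynomial of zeta_26 over Q and has degree phi(26) = 12. So Q(zeta_26) is a degree-12 Galois extension with Galois group (Z/26Z)^*. By CRT, (Z/26Z)^* ≅ (Z/2Z)^* × (Z/13Z)^*. Each prime-power unit group is (Z/2Z)^* ≅ trivial group (order 1); (Z/13Z)^* ≅ Z/12Z. Hence Gal(Q(zeta_26)/Q) ≅ Z/12Z.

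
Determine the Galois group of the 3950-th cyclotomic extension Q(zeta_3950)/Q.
|Gal(Q(zeta_3950)/Q)| = phi(3950) = 1560; group ≅ (Z/3950Z)^* ≅ Z/20Z × Z/78Z

The n-th cyclotomic polynomial Φ_3950(x) is the minimal polynomial of zeta_3950 over Q and has degree phi(3950) = 1560. So Q(zeta_3950) is a degree-1560 Galois extension with Galois group (Z/3950Z)^*. By CRT, (Z/3950Z)^* ≅ (Z/2Z)^* × (Z/25Z)^* × (Z/79Z)^*. Each prime-power unit group is (Z/2Z)^* ≅ trivial group (order 1); (Z/25Z)^* ≅ Z/20Z; (Z/79Z)^* ≅ Z/78Z. Hence Gal(Q(zeta_3950)/Q) ≅ Z/20Z × Z/78Z.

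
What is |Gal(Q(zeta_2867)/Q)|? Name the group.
|Gal(Q(zeta_2867)/Q)| = phi(2867) = 2760; group ≅ (Z/2867Z)^* ≅ Z/46Z × Z/60Z

The n-th cyclotomic polynomial Φ_2867(x) is the minimal polynomial of zeta_2867 over Q and has degree phi(2867) = 2760. So Q(zeta_2867) is a degree-2760 Galois extension with Galois group (Z/2867Z)^*. By CRT, (Z/2867Z)^* ≅ (Z/47Z)^* × (Z/61Z)^*. Each prime-power unit group is (Z/47Z)^* ≅ Z/46Z; (Z/61Z)^* ≅ Z/60Z. Hence Gal(Q(zeta_2867)/Q) ≅ Z/46Z × Z/60Z.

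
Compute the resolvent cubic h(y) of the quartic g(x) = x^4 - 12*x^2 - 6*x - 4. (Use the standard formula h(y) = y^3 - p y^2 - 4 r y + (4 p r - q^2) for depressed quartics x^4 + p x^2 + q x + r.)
h(y) = y^3 + 12*y^2 + 16*y + 156

Identify coefficients: p = -12, q = -6, r = -4.
Plug into h(y) = y^3 - p y^2 - 4 r y + (4 p r - q^2):
  h(y) = y^3 - (-12) y^2 - 4*(-4) y + (4*(-12)*(-4) - (-6)^2)
       = y^3 + (12) y^2 + (16) y + (156).
Simplifying: h(y) = y^3 + 12*y^2 + 16*y + 156.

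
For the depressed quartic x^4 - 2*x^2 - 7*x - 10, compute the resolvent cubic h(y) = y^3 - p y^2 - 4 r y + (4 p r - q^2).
h(y) = y^3 + 2*y^2 + 40*y + 31

Identify coefficients: p = -2, q = -7, r = -10.
Plug into h(y) = y^3 - p y^2 - 4 r y + (4 p r - q^2):
  h(y) = y^3 - (-2) y^2 - 4*(-10) y + (4*(-2)*(-10) - (-7)^2)
       = y^3 + (2) y^2 + (40) y + (31).
Simplifying: h(y) = y^3 + 2*y^2 + 40*y + 31.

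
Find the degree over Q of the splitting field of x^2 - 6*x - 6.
[K:Q] = 2

The discriminant of x^2 + (-6)*x + (-6) is b^2 - 4c = 36 - (-24) = 60. Since 60 is not a perfect square in Q, the polynomial is irreducible over Q. Its two roots generate a degree-2 extension, so [K:Q] = 2.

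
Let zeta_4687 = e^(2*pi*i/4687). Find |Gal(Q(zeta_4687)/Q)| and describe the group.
|Gal(Q(zeta_4687)/Q)| = phi(4687) = 4536; group ≅ (Z/4687Z)^* ≅ Z/42Z × Z/108Z

The n-th cyclotomic polynomial Φ_4687(x) is the minimal polynomial of zeta_4687 over Q and has degree phi(4687) = 4536. So Q(zeta_4687) is a degree-4536 Galois extension with Galois group (Z/4687Z)^*. By CRT, (Z/4687Z)^* ≅ (Z/43Z)^* × (Z/109Z)^*. Each prime-power unit group is (Z/43Z)^* ≅ Z/42Z; (Z/109Z)^* ≅ Z/108Z. Hence Gal(Q(zeta_4687)/Q) ≅ Z/42Z × Z/108Z.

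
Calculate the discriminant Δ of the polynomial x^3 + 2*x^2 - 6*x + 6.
Δ = -1452

For x^3 + a x^2 + b x + c the discriminant is Δ = 18 a b c - 4 a^3 c + a^2 b^2 - 4 b^3 - 27 c^2.
Plug a = 2, b = -6, c = 6:
  18*(2)*(-6)*(6) - 4*(2)^3*(6) + (2)^2*(-6)^2 - 4*(-6)^3 - 27*(6)^2
  = -1296 + (-192) + 144 + (864) + (-972)
  = -1452.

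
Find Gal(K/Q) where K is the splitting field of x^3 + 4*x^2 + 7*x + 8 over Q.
Gal(K/Q) = S_3 (symmetric group of order 6)

Compute the discriminant of x^3 + (4)*x^2 + (7)*x + (8): Δ = -332. Since Δ is not a rational square, the Galois group is not contained in A_3; it must be the full S_3 (irreducibility of the cubic rules out anything smaller).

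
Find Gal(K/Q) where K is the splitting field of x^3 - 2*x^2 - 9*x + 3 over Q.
Gal(K/Q) = S_3 (symmetric group of order 6)

Compute the discriminant of x^3 + (-2)*x^2 + (-9)*x + (3): Δ = 4065. Since Δ is not a rational square, the Galois group is not contained in A_3; it must be the full S_3 (irreducibility of the cubic rules out anything smaller).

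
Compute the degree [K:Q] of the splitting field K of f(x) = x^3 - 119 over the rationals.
[K:Q] = 6

x^3 - 119 has one real root r = 119^(1/3) and two complex roots r*zeta_3, r*zeta_3^2 where zeta_3 = e^(2*pi*i/3). The splitting field is Q(r, zeta_3). [Q(r):Q] = 3 and [Q(zeta_3):Q] = 2 with gcd = 1, so [Q(r, zeta_3):Q] = 3 * 2 = 6.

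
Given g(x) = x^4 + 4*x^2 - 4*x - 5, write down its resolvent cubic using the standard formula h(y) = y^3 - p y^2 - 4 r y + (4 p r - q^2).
h(y) = y^3 - 4*y^2 + 20*y - 96

Identify coefficients: p = 4, q = -4, r = -5.
Plug into h(y) = y^3 - p y^2 - 4 r y + (4 p r - q^2):
  h(y) = y^3 - (4) y^2 - 4*(-5) y + (4*(4)*(-5) - (-4)^2)
       = y^3 + (-4) y^2 + (20) y + (-96).
Simplifying: h(y) = y^3 - 4*y^2 + 20*y - 96.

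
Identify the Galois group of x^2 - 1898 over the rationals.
Gal(K/Q) = Z/2Z (cyclic of order 2)

x^2 - 1898 is irreducible over Q since 1898 is not a rational square. The splitting field Q(sqrt(1898)) has degree 2 over Q, and its unique nontrivial automorphism is sqrt(1898) ↦ -sqrt(1898). Hence Gal(Q(sqrt(1898))/Q) = Z/2Z.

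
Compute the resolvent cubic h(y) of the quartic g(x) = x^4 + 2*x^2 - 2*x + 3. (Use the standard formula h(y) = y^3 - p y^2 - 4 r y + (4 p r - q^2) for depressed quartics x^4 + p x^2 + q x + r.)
h(y) = y^3 - 2*y^2 - 12*y + 20

Identify coefficients: p = 2, q = -2, r = 3.
Plug into h(y) = y^3 - p y^2 - 4 r y + (4 p r - q^2):
  h(y) = y^3 - (2) y^2 - 4*(3) y + (4*(2)*(3) - (-2)^2)
       = y^3 + (-2) y^2 + (-12) y + (20).
Simplifying: h(y) = y^3 - 2*y^2 - 12*y + 20.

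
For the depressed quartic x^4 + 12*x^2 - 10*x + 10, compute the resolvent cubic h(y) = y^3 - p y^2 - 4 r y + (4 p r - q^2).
h(y) = y^3 - 12*y^2 - 40*y + 380

Identify coefficients: p = 12, q = -10, r = 10.
Plug into h(y) = y^3 - p y^2 - 4 r y + (4 p r - q^2):
  h(y) = y^3 - (12) y^2 - 4*(10) y + (4*(12)*(10) - (-10)^2)
       = y^3 + (-12) y^2 + (-40) y + (380).
Simplifying: h(y) = y^3 - 12*y^2 - 40*y + 380.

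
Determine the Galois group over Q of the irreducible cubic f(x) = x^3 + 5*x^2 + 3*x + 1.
Gal(K/Q) = S_3 (symmetric group of order 6)

Compute the discriminant of x^3 + (5)*x^2 + (3)*x + (1): Δ = -140. Since Δ is not a rational square, the Galois group is not contained in A_3; it must be the full S_3 (irreducibility of the cubic rules out anything smaller).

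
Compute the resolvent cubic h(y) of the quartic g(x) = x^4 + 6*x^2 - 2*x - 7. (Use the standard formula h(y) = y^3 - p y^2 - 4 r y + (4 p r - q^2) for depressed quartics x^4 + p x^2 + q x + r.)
h(y) = y^3 - 6*y^2 + 28*y - 172

Identify coefficients: p = 6, q = -2, r = -7.
Plug into h(y) = y^3 - p y^2 - 4 r y + (4 p r - q^2):
  h(y) = y^3 - (6) y^2 - 4*(-7) y + (4*(6)*(-7) - (-2)^2)
       = y^3 + (-6) y^2 + (28) y + (-172).
Simplifying: h(y) = y^3 - 6*y^2 + 28*y - 172.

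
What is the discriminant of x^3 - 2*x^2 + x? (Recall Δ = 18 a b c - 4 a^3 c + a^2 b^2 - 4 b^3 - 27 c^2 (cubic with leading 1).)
Δ = 0

For x^3 + a x^2 + b x + c the discriminant is Δ = 18 a b c - 4 a^3 c + a^2 b^2 - 4 b^3 - 27 c^2.
Plug a = -2, b = 1, c = 0:
  18*(-2)*(1)*(0) - 4*(-2)^3*(0) + (-2)^2*(1)^2 - 4*(1)^3 - 27*(0)^2
  = 0 + (0) + 4 + (-4) + (0)
  = 0.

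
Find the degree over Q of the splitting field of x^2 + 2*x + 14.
[K:Q] = 2

The discriminant of x^2 + (2)*x + (14) is b^2 - 4c = 4 - (56) = -52. Since -52 is not a perfect square in Q, the polynomial is irreducible over Q. Its two roots generate a degree-2 extension, so [K:Q] = 2.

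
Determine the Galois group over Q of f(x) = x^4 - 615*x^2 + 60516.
Gal(K/Q) = Z/2Z (cyclic of order 2)

f factors as (x^2 - 492)(x^2 - 123), so the splitting field is K = Q(sqrt(492), sqrt(123)). The squarefree part of 492 is 123 and the squarefree part of 123 is also 123, so sqrt(492) and sqrt(123) are both rational multiples of sqrt(123). Hence Q(sqrt(492)) = Q(sqrt(123)) = Q(sqrt(123)), and the splitting field collapses to a single degree-2 extension with Galois group Z/2Z.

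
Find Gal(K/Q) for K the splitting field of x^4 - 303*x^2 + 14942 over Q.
Gal(K/Q) = V_4 (Klein four-group, Z/2Z × Z/2Z)

f factors as (x^2 - 241)(x^2 - 62), so the splitting field is K = Q(sqrt(241), sqrt(62)). The elements 241, 62, 14942 are all non-squares in Q, so sqrt(241) and sqrt(62) generate independent quadratic extensions. Thus [K:Q] = 4 and Gal(K/Q) is generated by the two order-2 automorphisms sqrt(241) ↦ -sqrt(241) and sqrt(62) ↦ -sqrt(62), giving V_4.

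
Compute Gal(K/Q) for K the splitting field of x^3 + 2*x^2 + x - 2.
Gal(K/Q) = S_3 (symmetric group of order 6)

Compute the discriminant of x^3 + (2)*x^2 + (1)*x + (-2): Δ = -116. Since Δ is not a rational square, the Galois group is not contained in A_3; it must be the full S_3 (irreducibility of the cubic rules out anything smaller).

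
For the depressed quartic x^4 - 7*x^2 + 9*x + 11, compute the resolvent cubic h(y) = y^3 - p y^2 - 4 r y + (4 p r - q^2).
h(y) = y^3 + 7*y^2 - 44*y - 389

Identify coefficients: p = -7, q = 9, r = 11.
Plug into h(y) = y^3 - p y^2 - 4 r y + (4 p r - q^2):
  h(y) = y^3 - (-7) y^2 - 4*(11) y + (4*(-7)*(11) - (9)^2)
       = y^3 + (7) y^2 + (-44) y + (-389).
Simplifying: h(y) = y^3 + 7*y^2 - 44*y - 389.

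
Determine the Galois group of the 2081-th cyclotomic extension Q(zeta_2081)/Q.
|Gal(Q(zeta_2081)/Q)| = phi(2081) = 2080; group ≅ (Z/2081Z)^* ≅ Z/2080Z

The n-th cyclotomic polynomial Φ_2081(x) is the minimal polynomial of zeta_2081 over Q and has degree phi(2081) = 2080. So Q(zeta_2081) is a degree-2080 Galois extension with Galois group (Z/2081Z)^*. (Z/2081Z)^* is cyclic since 2081 is an odd prime power (or 4). Hence Gal(Q(zeta_2081)/Q) ≅ Z/2080Z.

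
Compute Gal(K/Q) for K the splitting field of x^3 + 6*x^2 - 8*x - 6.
Gal(K/Q) = S_3 (symmetric group of order 6)

Compute the discriminant of x^3 + (6)*x^2 + (-8)*x + (-6): Δ = 13748. Since Δ is not a rational square, the Galois group is not contained in A_3; it must be the full S_3 (irreducibility of the cubic rules out anything smaller).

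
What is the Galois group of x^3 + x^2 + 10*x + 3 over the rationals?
Gal(K/Q) = S_3 (symmetric group of order 6)

Compute the discriminant of x^3 + (1)*x^2 + (10)*x + (3): Δ = -3615. Since Δ is not a rational square, the Galois group is not contained in A_3; it must be the full S_3 (irreducibility of the cubic rules out anything smaller).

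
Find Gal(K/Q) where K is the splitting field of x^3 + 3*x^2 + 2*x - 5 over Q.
Gal(K/Q) = S_3 (symmetric group of order 6)

Compute the discriminant of x^3 + (3)*x^2 + (2)*x + (-5): Δ = -671. Since Δ is not a rational square, the Galois group is not contained in A_3; it must be the full S_3 (irreducibility of the cubic rules out anything smaller).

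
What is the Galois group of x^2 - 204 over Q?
Gal(K/Q) = Z/2Z (cyclic of order 2)

x^2 - 204 is irreducible over Q since 204 is not a rational square. The splitting field Q(sqrt(204)) has degree 2 over Q, and its unique nontrivial automorphism is sqrt(204) ↦ -sqrt(204). Hence Gal(Q(sqrt(204))/Q) = Z/2Z.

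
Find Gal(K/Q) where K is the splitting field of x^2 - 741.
Gal(K/Q) = Z/2Z (cyclic of order 2)

x^2 - 741 is irreducible over Q since 741 is not a rational square. The splitting field Q(sqrt(741)) has degree 2 over Q, and its unique nontrivial automorphism is sqrt(741) ↦ -sqrt(741). Hence Gal(Q(sqrt(741))/Q) = Z/2Z.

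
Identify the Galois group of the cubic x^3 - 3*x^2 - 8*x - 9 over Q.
Gal(K/Q) = S_3 (symmetric group of order 6)

Compute the discriminant of x^3 + (-3)*x^2 + (-8)*x + (-9): Δ = -4423. Since Δ is not a rational square, the Galois group is not contained in A_3; it must be the full S_3 (irreducibility of the cubic rules out anything smaller).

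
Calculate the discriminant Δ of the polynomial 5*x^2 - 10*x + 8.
Δ = -60

For a quadratic a x^2 + b x + c the discriminant is Δ = b^2 - 4ac = (-10)^2 - 4*(5)*(8) = 100 - (160) = -60.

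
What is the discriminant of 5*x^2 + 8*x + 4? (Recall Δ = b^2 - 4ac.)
Δ = -16

For a quadratic a x^2 + b x + c the discriminant is Δ = b^2 - 4ac = (8)^2 - 4*(5)*(4) = 64 - (80) = -16.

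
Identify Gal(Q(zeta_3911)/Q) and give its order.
|Gal(Q(zeta_3911)/Q)| = phi(3911) = 3910; group ≅ (Z/3911Z)^* ≅ Z/3910Z

The n-th cyclotomic polynomial Φ_3911(x) is the minimal polynomial of zeta_3911 over Q and has degree phi(3911) = 3910. So Q(zeta_3911) is a degree-3910 Galois extension with Galois group (Z/3911Z)^*. (Z/3911Z)^* is cyclic since 3911 is an odd prime power (or 4). Hence Gal(Q(zeta_3911)/Q) ≅ Z/3910Z.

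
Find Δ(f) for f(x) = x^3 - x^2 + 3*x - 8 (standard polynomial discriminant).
Δ = -1427

For x^3 + a x^2 + b x + c the discriminant is Δ = 18 a b c - 4 a^3 c + a^2 b^2 - 4 b^3 - 27 c^2.
Plug a = -1, b = 3, c = -8:
  18*(-1)*(3)*(-8) - 4*(-1)^3*(-8) + (-1)^2*(3)^2 - 4*(3)^3 - 27*(-8)^2
  = 432 + (-32) + 9 + (-108) + (-1728)
  = -1427.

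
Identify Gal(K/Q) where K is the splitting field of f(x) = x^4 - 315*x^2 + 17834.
Gal(K/Q) = V_4 (Klein four-group, Z/2Z × Z/2Z)

f factors as (x^2 - 241)(x^2 - 74), so the splitting field is K = Q(sqrt(241), sqrt(74)). The elements 241, 74, 17834 are all non-squares in Q, so sqrt(241) and sqrt(74) generate independent quadratic extensions. Thus [K:Q] = 4 and Gal(K/Q) is generated by the two order-2 automorphisms sqrt(241) ↦ -sqrt(241) and sqrt(74) ↦ -sqrt(74), giving V_4.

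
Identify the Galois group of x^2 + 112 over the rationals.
Gal(K/Q) = Z/2Z (cyclic of order 2)

x^2 + 112 is irreducible over Q since -112 is not a rational square. The splitting field Q(sqrt(-112)) has degree 2 over Q, and its unique nontrivial automorphism is sqrt(-112) ↦ -sqrt(-112). Hence Gal(Q(sqrt(-112))/Q) = Z/2Z.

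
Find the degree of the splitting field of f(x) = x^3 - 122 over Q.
[K:Q] = 6

x^3 - 122 has one real root r = 122^(1/3) and two complex roots r*zeta_3, r*zeta_3^2 where zeta_3 = e^(2*pi*i/3). The splitting field is Q(r, zeta_3). [Q(r):Q] = 3 and [Q(zeta_3):Q] = 2 with gcd = 1, so [Q(r, zeta_3):Q] = 3 * 2 = 6.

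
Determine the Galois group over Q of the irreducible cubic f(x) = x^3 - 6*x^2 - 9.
Gal(K/Q) = S_3 (symmetric group of order 6)

Compute the discriminant of x^3 + (-6)*x^2 + (0)*x + (-9): Δ = -9963. Since Δ is not a rational square, the Galois group is not contained in A_3; it must be the full S_3 (irreducibility of the cubic rules out anything smaller).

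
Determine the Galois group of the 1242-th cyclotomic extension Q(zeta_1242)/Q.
|Gal(Q(zeta_1242)/Q)| = phi(1242) = 396; group ≅ (Z/1242Z)^* ≅ Z/18Z × Z/22Z

The n-th cyclotomic polynomial Φ_1242(x) is the minimal polynomial of zeta_1242 over Q and has degree phi(1242) = 396. So Q(zeta_1242) is a degree-396 Galois extension with Galois group (Z/1242Z)^*. By CRT, (Z/1242Z)^* ≅ (Z/2Z)^* × (Z/27Z)^* × (Z/23Z)^*. Each prime-power unit group is (Z/2Z)^* ≅ trivial group (order 1); (Z/27Z)^* ≅ Z/18Z; (Z/23Z)^* ≅ Z/22Z. Hence Gal(Q(zeta_1242)/Q) ≅ Z/18Z × Z/22Z.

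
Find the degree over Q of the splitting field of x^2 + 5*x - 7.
[K:Q] = 2

The discriminant of x^2 + (5)*x + (-7) is b^2 - 4c = 25 - (-28) = 53. Since 53 is not a perfect square in Q, the polynomial is irreducible over Q. Its two roots generate a degree-2 extension, so [K:Q] = 2.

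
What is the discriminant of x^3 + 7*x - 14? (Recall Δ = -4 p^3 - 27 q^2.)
Δ = -6664

For a depressed cubic x^3 + p x + q the discriminant is Δ = -4 p^3 - 27 q^2 = -4*(7)^3 - 27*(-14)^2 = -1372 - 5292 = -6664.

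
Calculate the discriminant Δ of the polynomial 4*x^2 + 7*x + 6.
Δ = -47

For a quadratic a x^2 + b x + c the discriminant is Δ = b^2 - 4ac = (7)^2 - 4*(4)*(6) = 49 - (96) = -47.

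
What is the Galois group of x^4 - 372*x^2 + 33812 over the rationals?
Gal(K/Q) = V_4 (Klein four-group, Z/2Z × Z/2Z)

f factors as (x^2 - 158)(x^2 - 214), so the splitting field is K = Q(sqrt(158), sqrt(214)). The elements 158, 214, 33812 are all non-squares in Q, so sqrt(158) and sqrt(214) generate independent quadratic extensions. Thus [K:Q] = 4 and Gal(K/Q) is generated by the two order-2 automorphisms sqrt(158) ↦ -sqrt(158) and sqrt(214) ↦ -sqrt(214), giving V_4.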